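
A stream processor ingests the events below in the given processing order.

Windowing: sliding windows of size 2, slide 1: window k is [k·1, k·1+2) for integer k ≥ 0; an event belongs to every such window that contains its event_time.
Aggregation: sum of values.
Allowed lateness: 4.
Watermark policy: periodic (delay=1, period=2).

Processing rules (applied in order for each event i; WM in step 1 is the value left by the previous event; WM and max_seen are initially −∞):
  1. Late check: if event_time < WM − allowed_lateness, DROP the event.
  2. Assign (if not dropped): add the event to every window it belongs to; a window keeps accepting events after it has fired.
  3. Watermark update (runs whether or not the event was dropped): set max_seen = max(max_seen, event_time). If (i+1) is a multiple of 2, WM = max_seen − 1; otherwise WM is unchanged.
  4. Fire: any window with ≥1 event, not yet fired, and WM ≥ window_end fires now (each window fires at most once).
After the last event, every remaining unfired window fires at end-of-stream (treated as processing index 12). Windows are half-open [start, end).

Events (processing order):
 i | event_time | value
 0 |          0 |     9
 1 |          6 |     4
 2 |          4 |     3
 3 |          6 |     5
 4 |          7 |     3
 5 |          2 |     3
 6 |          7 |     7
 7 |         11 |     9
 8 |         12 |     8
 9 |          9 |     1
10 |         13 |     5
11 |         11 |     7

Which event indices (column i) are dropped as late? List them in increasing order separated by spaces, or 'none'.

none

i=0 t=0 v=9: → [0,2); WM=−∞
i=1 t=6 v=4: → [6,8),[5,7); WM=5; [0,2) fires=9
i=2 t=4 v=3: → [4,6),[3,5); WM=5; [3,5) fires=3
i=3 t=6 v=5: → [6,8),[5,7); WM=5
i=4 t=7 v=3: → [7,9),[6,8); WM=5
i=5 t=2 v=3: → [2,4),[1,3); WM=6; [1,3) fires=3 [2,4) fires=3 [4,6) fires=3
i=6 t=7 v=7: → [7,9),[6,8); WM=6
i=7 t=11 v=9: → [11,13),[10,12); WM=10; [5,7) fires=9 [6,8) fires=19 [7,9) fires=10
i=8 t=12 v=8: → [12,14),[11,13); WM=10
i=9 t=9 v=1: → [9,11),[8,10); WM=11; [8,10) fires=1 [9,11) fires=1
i=10 t=13 v=5: → [13,15),[12,14); WM=11
i=11 t=11 v=7: → [11,13),[10,12); WM=12; [10,12) fires=16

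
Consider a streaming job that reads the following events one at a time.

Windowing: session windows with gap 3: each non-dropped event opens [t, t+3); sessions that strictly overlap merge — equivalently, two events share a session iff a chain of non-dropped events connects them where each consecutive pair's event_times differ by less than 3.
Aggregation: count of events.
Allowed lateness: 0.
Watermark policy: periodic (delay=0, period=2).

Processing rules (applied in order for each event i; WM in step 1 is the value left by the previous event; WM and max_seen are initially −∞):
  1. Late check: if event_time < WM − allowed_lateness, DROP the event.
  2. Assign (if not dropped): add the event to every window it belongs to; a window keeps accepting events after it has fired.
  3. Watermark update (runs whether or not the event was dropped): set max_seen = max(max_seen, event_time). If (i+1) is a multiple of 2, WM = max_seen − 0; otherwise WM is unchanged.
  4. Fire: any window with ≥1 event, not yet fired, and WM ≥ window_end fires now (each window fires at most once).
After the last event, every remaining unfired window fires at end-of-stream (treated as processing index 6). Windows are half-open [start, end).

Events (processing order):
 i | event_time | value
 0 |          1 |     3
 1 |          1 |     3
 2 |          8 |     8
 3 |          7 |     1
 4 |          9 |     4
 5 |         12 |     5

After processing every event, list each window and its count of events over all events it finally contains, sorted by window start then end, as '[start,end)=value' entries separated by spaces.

i=0 t=1 v=3: → [1,4); WM=−∞
i=1 t=1 v=3: → [1,4); WM=1
i=2 t=8 v=8: → [8,11); WM=1
i=3 t=7 v=1: → [7,11); WM=8
i=4 t=9 v=4: → [7,12); WM=8
i=5 t=12 v=5: → [12,15); WM=12

[1,4)=2 [7,12)=3 [12,15)=1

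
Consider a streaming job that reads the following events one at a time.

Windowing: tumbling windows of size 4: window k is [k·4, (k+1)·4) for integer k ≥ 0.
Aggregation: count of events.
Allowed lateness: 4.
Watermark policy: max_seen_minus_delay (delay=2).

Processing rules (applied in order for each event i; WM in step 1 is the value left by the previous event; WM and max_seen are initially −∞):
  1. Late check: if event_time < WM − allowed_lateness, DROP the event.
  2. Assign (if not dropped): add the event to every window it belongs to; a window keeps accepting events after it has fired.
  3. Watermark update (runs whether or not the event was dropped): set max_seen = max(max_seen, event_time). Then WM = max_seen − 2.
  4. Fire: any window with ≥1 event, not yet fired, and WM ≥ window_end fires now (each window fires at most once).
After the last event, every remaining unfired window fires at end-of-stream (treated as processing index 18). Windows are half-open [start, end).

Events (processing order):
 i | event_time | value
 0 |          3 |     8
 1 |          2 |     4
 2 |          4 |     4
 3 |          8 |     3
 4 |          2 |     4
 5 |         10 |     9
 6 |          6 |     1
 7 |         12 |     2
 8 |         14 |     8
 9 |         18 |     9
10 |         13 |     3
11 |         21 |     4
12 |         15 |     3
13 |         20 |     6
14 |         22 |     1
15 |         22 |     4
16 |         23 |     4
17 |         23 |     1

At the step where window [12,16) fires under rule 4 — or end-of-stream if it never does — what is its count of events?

2

i=0 t=3 v=8: → [0,4); WM=1
i=1 t=2 v=4: → [0,4); WM=1
i=2 t=4 v=4: → [4,8); WM=2
i=3 t=8 v=3: → [8,12); WM=6; [0,4) fires=2
i=4 t=2 v=4: → [0,4); WM=6
i=5 t=10 v=9: → [8,12); WM=8; [4,8) fires=1
i=6 t=6 v=1: → [4,8); WM=8
i=7 t=12 v=2: → [12,16); WM=10
i=8 t=14 v=8: → [12,16); WM=12; [8,12) fires=2
i=9 t=18 v=9: → [16,20); WM=16; [12,16) fires=2
i=10 t=13 v=3: → [12,16); WM=16
i=11 t=21 v=4: → [20,24); WM=19
i=12 t=15 v=3: → [12,16); WM=19
i=13 t=20 v=6: → [20,24); WM=19
i=14 t=22 v=1: → [20,24); WM=20; [16,20) fires=1
i=15 t=22 v=4: → [20,24); WM=20
i=16 t=23 v=4: → [20,24); WM=21
i=17 t=23 v=1: → [20,24); WM=21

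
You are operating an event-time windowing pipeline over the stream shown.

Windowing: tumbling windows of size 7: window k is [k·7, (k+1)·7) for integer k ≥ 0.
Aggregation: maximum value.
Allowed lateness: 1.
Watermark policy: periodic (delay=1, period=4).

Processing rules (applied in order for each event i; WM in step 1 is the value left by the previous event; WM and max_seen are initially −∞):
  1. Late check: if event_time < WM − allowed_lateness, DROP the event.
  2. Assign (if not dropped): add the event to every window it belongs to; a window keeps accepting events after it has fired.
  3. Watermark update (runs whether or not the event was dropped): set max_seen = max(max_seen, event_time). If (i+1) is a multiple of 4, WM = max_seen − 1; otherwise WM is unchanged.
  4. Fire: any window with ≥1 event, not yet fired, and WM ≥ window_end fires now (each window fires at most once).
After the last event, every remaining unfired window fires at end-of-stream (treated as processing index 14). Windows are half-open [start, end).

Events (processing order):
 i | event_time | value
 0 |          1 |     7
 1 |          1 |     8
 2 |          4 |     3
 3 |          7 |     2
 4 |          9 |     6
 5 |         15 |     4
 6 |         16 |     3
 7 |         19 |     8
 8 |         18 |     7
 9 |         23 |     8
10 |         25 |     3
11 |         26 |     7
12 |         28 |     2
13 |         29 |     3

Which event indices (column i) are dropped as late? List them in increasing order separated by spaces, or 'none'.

none

i=0 t=1 v=7: → [0,7); WM=−∞
i=1 t=1 v=8: → [0,7); WM=−∞
i=2 t=4 v=3: → [0,7); WM=−∞
i=3 t=7 v=2: → [7,14); WM=6
i=4 t=9 v=6: → [7,14); WM=6
i=5 t=15 v=4: → [14,21); WM=6
i=6 t=16 v=3: → [14,21); WM=6
i=7 t=19 v=8: → [14,21); WM=18; [0,7) fires=8 [7,14) fires=6
i=8 t=18 v=7: → [14,21); WM=18
i=9 t=23 v=8: → [21,28); WM=18
i=10 t=25 v=3: → [21,28); WM=18
i=11 t=26 v=7: → [21,28); WM=25; [14,21) fires=8
i=12 t=28 v=2: → [28,35); WM=25
i=13 t=29 v=3: → [28,35); WM=25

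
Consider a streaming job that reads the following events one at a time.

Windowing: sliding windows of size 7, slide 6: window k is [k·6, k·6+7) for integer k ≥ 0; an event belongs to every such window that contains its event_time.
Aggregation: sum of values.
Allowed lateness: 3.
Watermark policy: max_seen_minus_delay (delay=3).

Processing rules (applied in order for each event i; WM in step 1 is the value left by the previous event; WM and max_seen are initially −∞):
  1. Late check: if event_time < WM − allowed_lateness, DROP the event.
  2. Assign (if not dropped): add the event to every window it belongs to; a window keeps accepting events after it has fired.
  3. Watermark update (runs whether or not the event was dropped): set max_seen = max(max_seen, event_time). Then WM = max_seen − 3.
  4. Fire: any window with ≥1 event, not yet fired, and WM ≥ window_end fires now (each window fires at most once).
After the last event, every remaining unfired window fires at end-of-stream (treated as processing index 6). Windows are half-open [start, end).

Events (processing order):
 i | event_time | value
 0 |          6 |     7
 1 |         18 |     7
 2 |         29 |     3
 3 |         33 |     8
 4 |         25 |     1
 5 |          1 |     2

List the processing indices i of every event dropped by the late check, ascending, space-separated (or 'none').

i=0 t=6 v=7: → [6,13),[0,7); WM=3
i=1 t=18 v=7: → [18,25),[12,19); WM=15; [0,7) fires=7 [6,13) fires=7
i=2 t=29 v=3: → [24,31); WM=26; [12,19) fires=7 [18,25) fires=7
i=3 t=33 v=8: → [30,37); WM=30
i=4 t=25 v=1: DROP (t<30-3); WM=30
i=5 t=1 v=2: DROP (t<30-3); WM=30

4 5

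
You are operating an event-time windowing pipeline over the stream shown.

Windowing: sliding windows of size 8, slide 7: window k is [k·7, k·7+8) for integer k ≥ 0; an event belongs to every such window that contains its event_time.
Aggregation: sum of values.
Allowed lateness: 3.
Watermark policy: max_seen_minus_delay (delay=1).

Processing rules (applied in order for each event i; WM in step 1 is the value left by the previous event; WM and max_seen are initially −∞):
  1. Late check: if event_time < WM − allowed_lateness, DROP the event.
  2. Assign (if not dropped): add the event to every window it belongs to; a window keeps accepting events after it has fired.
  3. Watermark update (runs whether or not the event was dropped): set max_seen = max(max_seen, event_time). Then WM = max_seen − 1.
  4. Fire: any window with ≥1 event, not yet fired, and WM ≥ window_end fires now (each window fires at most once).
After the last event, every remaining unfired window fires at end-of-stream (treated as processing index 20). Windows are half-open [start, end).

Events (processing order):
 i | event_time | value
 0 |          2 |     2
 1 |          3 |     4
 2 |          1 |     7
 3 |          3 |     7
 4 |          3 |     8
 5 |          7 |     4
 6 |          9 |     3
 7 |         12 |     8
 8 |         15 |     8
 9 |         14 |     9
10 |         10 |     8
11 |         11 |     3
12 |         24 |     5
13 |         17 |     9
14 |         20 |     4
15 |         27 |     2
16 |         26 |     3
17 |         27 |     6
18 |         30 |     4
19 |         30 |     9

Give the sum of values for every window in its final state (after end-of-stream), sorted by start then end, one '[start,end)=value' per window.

i=0 t=2 v=2: → [0,8); WM=1
i=1 t=3 v=4: → [0,8); WM=2
i=2 t=1 v=7: → [0,8); WM=2
i=3 t=3 v=7: → [0,8); WM=2
i=4 t=3 v=8: → [0,8); WM=2
i=5 t=7 v=4: → [7,15),[0,8); WM=6
i=6 t=9 v=3: → [7,15); WM=8; [0,8) fires=32
i=7 t=12 v=8: → [7,15); WM=11
i=8 t=15 v=8: → [14,22); WM=14
i=9 t=14 v=9: → [14,22),[7,15); WM=14
i=10 t=10 v=8: DROP (t<14-3); WM=14
i=11 t=11 v=3: → [7,15); WM=14
i=12 t=24 v=5: → [21,29); WM=23; [7,15) fires=27 [14,22) fires=17
i=13 t=17 v=9: DROP (t<23-3); WM=23
i=14 t=20 v=4: → [14,22); WM=23
i=15 t=27 v=2: → [21,29); WM=26
i=16 t=26 v=3: → [21,29); WM=26
i=17 t=27 v=6: → [21,29); WM=26
i=18 t=30 v=4: → [28,36); WM=29; [21,29) fires=16
i=19 t=30 v=9: → [28,36); WM=29

[0,8)=32 [7,15)=27 [14,22)=21 [21,29)=16 [28,36)=13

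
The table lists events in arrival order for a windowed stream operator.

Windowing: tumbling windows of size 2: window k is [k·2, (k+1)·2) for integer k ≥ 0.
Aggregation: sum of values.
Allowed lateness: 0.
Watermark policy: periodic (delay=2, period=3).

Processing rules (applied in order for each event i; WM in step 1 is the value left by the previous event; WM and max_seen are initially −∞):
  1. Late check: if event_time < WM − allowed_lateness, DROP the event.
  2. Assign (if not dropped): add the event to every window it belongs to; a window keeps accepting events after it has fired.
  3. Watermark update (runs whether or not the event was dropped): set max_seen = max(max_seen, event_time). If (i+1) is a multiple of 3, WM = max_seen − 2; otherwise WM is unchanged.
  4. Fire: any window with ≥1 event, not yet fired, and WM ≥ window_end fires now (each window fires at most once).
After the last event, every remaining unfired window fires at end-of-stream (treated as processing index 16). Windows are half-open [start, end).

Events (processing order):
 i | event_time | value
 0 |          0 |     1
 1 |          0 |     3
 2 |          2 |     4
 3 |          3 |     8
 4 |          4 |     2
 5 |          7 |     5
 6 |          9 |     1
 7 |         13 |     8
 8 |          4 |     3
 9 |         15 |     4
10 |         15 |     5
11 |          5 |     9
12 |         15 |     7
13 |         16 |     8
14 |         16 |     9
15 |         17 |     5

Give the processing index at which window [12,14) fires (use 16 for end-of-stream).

14

i=0 t=0 v=1: → [0,2); WM=−∞
i=1 t=0 v=3: → [0,2); WM=−∞
i=2 t=2 v=4: → [2,4); WM=0
i=3 t=3 v=8: → [2,4); WM=0
i=4 t=4 v=2: → [4,6); WM=0
i=5 t=7 v=5: → [6,8); WM=5; [0,2) fires=4 [2,4) fires=12
i=6 t=9 v=1: → [8,10); WM=5
i=7 t=13 v=8: → [12,14); WM=5
i=8 t=4 v=3: DROP (t<5-0); WM=11; [4,6) fires=2 [6,8) fires=5 [8,10) fires=1
i=9 t=15 v=4: → [14,16); WM=11
i=10 t=15 v=5: → [14,16); WM=11
i=11 t=5 v=9: DROP (t<11-0); WM=13
i=12 t=15 v=7: → [14,16); WM=13
i=13 t=16 v=8: → [16,18); WM=13
i=14 t=16 v=9: → [16,18); WM=14; [12,14) fires=8
i=15 t=17 v=5: → [16,18); WM=14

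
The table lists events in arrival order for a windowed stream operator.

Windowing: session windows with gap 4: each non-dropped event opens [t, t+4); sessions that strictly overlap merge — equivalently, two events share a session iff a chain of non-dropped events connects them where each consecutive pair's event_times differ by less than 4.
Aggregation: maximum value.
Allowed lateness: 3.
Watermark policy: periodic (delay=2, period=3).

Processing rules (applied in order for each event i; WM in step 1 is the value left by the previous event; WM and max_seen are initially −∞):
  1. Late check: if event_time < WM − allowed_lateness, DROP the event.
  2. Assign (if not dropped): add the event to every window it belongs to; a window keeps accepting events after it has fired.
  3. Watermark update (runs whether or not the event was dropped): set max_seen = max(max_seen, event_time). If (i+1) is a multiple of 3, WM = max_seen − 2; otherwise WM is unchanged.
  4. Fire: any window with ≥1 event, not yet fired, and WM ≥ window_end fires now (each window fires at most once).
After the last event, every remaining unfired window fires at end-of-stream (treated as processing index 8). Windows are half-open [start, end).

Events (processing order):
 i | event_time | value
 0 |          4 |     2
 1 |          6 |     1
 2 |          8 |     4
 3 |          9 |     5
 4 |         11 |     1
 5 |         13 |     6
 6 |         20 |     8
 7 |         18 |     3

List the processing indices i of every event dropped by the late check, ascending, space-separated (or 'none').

i=0 t=4 v=2: → [4,8); WM=−∞
i=1 t=6 v=1: → [4,10); WM=−∞
i=2 t=8 v=4: → [4,12); WM=6
i=3 t=9 v=5: → [4,13); WM=6
i=4 t=11 v=1: → [4,15); WM=6
i=5 t=13 v=6: → [4,17); WM=11
i=6 t=20 v=8: → [20,24); WM=11
i=7 t=18 v=3: → [18,24); WM=11

none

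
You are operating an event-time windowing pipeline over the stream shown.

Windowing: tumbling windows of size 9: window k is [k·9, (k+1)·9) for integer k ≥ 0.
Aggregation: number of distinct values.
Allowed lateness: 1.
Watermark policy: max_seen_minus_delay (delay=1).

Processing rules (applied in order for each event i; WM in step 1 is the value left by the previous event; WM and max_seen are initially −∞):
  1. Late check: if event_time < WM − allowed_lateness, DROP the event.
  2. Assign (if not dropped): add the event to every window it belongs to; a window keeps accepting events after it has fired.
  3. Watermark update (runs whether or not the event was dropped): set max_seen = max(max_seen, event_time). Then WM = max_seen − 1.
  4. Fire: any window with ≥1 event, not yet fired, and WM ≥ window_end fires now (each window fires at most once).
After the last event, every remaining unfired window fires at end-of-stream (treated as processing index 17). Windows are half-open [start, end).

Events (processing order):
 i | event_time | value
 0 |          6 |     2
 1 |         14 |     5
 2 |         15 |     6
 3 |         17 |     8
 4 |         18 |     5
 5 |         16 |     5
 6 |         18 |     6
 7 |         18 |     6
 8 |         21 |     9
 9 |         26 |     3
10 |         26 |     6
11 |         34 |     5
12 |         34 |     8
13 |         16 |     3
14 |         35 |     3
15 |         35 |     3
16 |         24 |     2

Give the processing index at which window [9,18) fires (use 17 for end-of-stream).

i=0 t=6 v=2: → [0,9); WM=5
i=1 t=14 v=5: → [9,18); WM=13; [0,9) fires=1
i=2 t=15 v=6: → [9,18); WM=14
i=3 t=17 v=8: → [9,18); WM=16
i=4 t=18 v=5: → [18,27); WM=17
i=5 t=16 v=5: → [9,18); WM=17
i=6 t=18 v=6: → [18,27); WM=17
i=7 t=18 v=6: → [18,27); WM=17
i=8 t=21 v=9: → [18,27); WM=20; [9,18) fires=3
i=9 t=26 v=3: → [18,27); WM=25
i=10 t=26 v=6: → [18,27); WM=25
i=11 t=34 v=5: → [27,36); WM=33; [18,27) fires=4
i=12 t=34 v=8: → [27,36); WM=33
i=13 t=16 v=3: DROP (t<33-1); WM=33
i=14 t=35 v=3: → [27,36); WM=34
i=15 t=35 v=3: → [27,36); WM=34
i=16 t=24 v=2: DROP (t<34-1); WM=34

8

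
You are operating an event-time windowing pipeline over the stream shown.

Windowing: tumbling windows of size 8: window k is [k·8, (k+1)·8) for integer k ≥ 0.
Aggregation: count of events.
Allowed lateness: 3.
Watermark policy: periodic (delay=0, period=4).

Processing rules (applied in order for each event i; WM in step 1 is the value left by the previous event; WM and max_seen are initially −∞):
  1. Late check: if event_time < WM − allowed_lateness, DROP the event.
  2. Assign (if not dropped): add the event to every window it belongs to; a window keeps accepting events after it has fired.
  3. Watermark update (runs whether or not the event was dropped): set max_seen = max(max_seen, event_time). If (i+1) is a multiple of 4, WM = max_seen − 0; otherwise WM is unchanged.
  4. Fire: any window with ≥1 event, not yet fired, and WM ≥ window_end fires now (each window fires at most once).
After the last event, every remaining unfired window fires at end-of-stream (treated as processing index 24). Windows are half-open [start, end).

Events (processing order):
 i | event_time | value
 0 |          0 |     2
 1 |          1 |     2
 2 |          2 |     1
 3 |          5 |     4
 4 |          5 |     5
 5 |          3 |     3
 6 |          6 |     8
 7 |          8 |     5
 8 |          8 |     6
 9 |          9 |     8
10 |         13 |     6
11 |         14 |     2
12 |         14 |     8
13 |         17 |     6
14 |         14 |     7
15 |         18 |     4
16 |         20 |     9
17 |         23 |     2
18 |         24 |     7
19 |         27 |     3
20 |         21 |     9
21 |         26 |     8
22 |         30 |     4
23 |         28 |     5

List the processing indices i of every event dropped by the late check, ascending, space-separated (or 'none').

20

i=0 t=0 v=2: → [0,8); WM=−∞
i=1 t=1 v=2: → [0,8); WM=−∞
i=2 t=2 v=1: → [0,8); WM=−∞
i=3 t=5 v=4: → [0,8); WM=5
i=4 t=5 v=5: → [0,8); WM=5
i=5 t=3 v=3: → [0,8); WM=5
i=6 t=6 v=8: → [0,8); WM=5
i=7 t=8 v=5: → [8,16); WM=8; [0,8) fires=7
i=8 t=8 v=6: → [8,16); WM=8
i=9 t=9 v=8: → [8,16); WM=8
i=10 t=13 v=6: → [8,16); WM=8
i=11 t=14 v=2: → [8,16); WM=14
i=12 t=14 v=8: → [8,16); WM=14
i=13 t=17 v=6: → [16,24); WM=14
i=14 t=14 v=7: → [8,16); WM=14
i=15 t=18 v=4: → [16,24); WM=18; [8,16) fires=7
i=16 t=20 v=9: → [16,24); WM=18
i=17 t=23 v=2: → [16,24); WM=18
i=18 t=24 v=7: → [24,32); WM=18
i=19 t=27 v=3: → [24,32); WM=27; [16,24) fires=4
i=20 t=21 v=9: DROP (t<27-3); WM=27
i=21 t=26 v=8: → [24,32); WM=27
i=22 t=30 v=4: → [24,32); WM=27
i=23 t=28 v=5: → [24,32); WM=30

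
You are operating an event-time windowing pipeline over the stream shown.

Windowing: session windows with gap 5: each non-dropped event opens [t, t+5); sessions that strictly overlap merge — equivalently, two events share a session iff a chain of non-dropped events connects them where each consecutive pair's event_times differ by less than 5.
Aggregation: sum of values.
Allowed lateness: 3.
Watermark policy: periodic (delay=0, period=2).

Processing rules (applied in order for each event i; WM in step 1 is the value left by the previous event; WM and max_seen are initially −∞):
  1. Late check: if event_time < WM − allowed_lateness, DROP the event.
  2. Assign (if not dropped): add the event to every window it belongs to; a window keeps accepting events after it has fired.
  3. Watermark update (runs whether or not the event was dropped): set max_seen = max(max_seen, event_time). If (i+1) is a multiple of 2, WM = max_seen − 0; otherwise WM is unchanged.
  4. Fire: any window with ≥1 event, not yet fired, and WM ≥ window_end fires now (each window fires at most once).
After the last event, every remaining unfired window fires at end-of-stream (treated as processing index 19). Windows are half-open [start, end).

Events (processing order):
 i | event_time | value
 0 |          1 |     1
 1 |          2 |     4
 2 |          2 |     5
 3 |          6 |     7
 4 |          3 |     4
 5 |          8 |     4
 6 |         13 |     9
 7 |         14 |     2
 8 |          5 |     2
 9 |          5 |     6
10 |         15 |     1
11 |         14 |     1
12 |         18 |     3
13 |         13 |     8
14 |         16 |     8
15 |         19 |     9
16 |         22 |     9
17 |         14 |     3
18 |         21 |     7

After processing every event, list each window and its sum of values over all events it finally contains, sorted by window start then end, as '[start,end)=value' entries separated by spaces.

[1,13)=25 [13,27)=57

i=0 t=1 v=1: → [1,6); WM=−∞
i=1 t=2 v=4: → [1,7); WM=2
i=2 t=2 v=5: → [1,7); WM=2
i=3 t=6 v=7: → [1,11); WM=6
i=4 t=3 v=4: → [1,11); WM=6
i=5 t=8 v=4: → [1,13); WM=8
i=6 t=13 v=9: → [13,18); WM=8
i=7 t=14 v=2: → [13,19); WM=14
i=8 t=5 v=2: DROP (t<14-3); WM=14
i=9 t=5 v=6: DROP (t<14-3); WM=14
i=10 t=15 v=1: → [13,20); WM=14
i=11 t=14 v=1: → [13,20); WM=15
i=12 t=18 v=3: → [13,23); WM=15
i=13 t=13 v=8: → [13,23); WM=18
i=14 t=16 v=8: → [13,23); WM=18
i=15 t=19 v=9: → [13,24); WM=19
i=16 t=22 v=9: → [13,27); WM=19
i=17 t=14 v=3: DROP (t<19-3); WM=22
i=18 t=21 v=7: → [13,27); WM=22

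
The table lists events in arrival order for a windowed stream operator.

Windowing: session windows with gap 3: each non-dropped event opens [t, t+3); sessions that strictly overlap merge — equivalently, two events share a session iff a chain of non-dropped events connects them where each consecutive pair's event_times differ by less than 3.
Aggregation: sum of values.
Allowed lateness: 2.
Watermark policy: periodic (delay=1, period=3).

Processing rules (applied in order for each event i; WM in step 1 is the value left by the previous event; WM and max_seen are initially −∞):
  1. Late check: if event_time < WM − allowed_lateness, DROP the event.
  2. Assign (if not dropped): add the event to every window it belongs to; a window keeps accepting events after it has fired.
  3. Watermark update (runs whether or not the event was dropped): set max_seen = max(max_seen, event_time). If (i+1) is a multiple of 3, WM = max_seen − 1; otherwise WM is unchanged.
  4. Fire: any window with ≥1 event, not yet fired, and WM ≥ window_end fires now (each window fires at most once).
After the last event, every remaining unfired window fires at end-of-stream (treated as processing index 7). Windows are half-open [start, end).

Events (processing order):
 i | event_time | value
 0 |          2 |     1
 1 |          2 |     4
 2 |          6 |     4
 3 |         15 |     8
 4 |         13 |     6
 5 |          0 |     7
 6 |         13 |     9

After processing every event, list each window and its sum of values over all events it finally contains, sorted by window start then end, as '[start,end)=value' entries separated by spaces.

i=0 t=2 v=1: → [2,5); WM=−∞
i=1 t=2 v=4: → [2,5); WM=−∞
i=2 t=6 v=4: → [6,9); WM=5
i=3 t=15 v=8: → [15,18); WM=5
i=4 t=13 v=6: → [13,18); WM=5
i=5 t=0 v=7: DROP (t<5-2); WM=14
i=6 t=13 v=9: → [13,18); WM=14

[2,5)=5 [6,9)=4 [13,18)=23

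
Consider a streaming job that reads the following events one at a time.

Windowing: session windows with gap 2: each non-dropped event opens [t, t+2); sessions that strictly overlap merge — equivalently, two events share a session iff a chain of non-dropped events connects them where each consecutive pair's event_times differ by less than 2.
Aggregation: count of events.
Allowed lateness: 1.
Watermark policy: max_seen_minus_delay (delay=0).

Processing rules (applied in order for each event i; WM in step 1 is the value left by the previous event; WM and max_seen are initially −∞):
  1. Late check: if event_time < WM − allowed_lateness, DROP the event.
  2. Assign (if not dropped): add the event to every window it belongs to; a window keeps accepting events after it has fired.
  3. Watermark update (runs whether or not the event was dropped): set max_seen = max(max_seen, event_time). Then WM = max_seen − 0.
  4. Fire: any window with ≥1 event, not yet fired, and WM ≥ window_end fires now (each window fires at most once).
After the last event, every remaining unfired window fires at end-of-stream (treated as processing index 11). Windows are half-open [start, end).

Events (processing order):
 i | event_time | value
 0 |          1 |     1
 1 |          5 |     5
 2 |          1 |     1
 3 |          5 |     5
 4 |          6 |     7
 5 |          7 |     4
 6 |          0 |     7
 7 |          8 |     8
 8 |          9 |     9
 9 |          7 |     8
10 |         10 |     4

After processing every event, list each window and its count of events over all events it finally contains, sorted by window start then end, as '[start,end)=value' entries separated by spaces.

i=0 t=1 v=1: → [1,3); WM=1
i=1 t=5 v=5: → [5,7); WM=5
i=2 t=1 v=1: DROP (t<5-1); WM=5
i=3 t=5 v=5: → [5,7); WM=5
i=4 t=6 v=7: → [5,8); WM=6
i=5 t=7 v=4: → [5,9); WM=7
i=6 t=0 v=7: DROP (t<7-1); WM=7
i=7 t=8 v=8: → [5,10); WM=8
i=8 t=9 v=9: → [5,11); WM=9
i=9 t=7 v=8: DROP (t<9-1); WM=9
i=10 t=10 v=4: → [5,12); WM=10

[1,3)=1 [5,12)=7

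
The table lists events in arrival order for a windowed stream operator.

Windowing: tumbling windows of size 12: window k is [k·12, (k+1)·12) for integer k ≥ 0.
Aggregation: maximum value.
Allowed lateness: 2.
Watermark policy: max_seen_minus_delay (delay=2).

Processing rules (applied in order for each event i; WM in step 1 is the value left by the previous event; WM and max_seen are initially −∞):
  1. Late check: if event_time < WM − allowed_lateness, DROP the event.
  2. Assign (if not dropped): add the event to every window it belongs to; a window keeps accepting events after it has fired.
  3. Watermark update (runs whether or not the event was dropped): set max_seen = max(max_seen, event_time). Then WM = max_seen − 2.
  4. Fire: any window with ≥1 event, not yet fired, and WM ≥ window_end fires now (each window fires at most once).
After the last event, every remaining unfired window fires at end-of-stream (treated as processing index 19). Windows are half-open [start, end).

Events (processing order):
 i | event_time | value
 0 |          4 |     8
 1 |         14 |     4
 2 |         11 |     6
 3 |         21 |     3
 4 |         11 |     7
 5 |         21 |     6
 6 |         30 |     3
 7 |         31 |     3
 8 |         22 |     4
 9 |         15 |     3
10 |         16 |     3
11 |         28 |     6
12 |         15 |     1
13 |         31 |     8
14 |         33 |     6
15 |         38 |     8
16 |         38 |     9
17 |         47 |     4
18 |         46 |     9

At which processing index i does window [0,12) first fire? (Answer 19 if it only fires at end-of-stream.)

1

i=0 t=4 v=8: → [0,12); WM=2
i=1 t=14 v=4: → [12,24); WM=12; [0,12) fires=8
i=2 t=11 v=6: → [0,12); WM=12
i=3 t=21 v=3: → [12,24); WM=19
i=4 t=11 v=7: DROP (t<19-2); WM=19
i=5 t=21 v=6: → [12,24); WM=19
i=6 t=30 v=3: → [24,36); WM=28; [12,24) fires=6
i=7 t=31 v=3: → [24,36); WM=29
i=8 t=22 v=4: DROP (t<29-2); WM=29
i=9 t=15 v=3: DROP (t<29-2); WM=29
i=10 t=16 v=3: DROP (t<29-2); WM=29
i=11 t=28 v=6: → [24,36); WM=29
i=12 t=15 v=1: DROP (t<29-2); WM=29
i=13 t=31 v=8: → [24,36); WM=29
i=14 t=33 v=6: → [24,36); WM=31
i=15 t=38 v=8: → [36,48); WM=36; [24,36) fires=8
i=16 t=38 v=9: → [36,48); WM=36
i=17 t=47 v=4: → [36,48); WM=45
i=18 t=46 v=9: → [36,48); WM=45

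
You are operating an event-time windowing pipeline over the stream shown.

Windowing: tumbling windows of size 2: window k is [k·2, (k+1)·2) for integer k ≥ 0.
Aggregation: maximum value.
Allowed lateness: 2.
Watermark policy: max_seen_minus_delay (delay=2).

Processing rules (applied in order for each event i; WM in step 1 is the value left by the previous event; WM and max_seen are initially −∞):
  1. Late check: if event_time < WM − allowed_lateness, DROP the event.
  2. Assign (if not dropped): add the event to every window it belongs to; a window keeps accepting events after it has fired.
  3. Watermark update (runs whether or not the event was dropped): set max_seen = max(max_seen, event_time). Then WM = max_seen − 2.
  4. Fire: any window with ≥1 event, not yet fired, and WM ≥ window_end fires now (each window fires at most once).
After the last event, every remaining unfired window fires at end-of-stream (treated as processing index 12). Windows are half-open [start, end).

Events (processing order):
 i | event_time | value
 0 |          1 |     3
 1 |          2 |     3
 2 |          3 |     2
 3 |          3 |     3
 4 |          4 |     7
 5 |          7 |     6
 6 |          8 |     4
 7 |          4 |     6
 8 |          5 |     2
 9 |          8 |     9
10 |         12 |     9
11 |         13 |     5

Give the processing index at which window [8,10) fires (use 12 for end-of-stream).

10

i=0 t=1 v=3: → [0,2); WM=-1
i=1 t=2 v=3: → [2,4); WM=0
i=2 t=3 v=2: → [2,4); WM=1
i=3 t=3 v=3: → [2,4); WM=1
i=4 t=4 v=7: → [4,6); WM=2; [0,2) fires=3
i=5 t=7 v=6: → [6,8); WM=5; [2,4) fires=3
i=6 t=8 v=4: → [8,10); WM=6; [4,6) fires=7
i=7 t=4 v=6: → [4,6); WM=6
i=8 t=5 v=2: → [4,6); WM=6
i=9 t=8 v=9: → [8,10); WM=6
i=10 t=12 v=9: → [12,14); WM=10; [6,8) fires=6 [8,10) fires=9
i=11 t=13 v=5: → [12,14); WM=11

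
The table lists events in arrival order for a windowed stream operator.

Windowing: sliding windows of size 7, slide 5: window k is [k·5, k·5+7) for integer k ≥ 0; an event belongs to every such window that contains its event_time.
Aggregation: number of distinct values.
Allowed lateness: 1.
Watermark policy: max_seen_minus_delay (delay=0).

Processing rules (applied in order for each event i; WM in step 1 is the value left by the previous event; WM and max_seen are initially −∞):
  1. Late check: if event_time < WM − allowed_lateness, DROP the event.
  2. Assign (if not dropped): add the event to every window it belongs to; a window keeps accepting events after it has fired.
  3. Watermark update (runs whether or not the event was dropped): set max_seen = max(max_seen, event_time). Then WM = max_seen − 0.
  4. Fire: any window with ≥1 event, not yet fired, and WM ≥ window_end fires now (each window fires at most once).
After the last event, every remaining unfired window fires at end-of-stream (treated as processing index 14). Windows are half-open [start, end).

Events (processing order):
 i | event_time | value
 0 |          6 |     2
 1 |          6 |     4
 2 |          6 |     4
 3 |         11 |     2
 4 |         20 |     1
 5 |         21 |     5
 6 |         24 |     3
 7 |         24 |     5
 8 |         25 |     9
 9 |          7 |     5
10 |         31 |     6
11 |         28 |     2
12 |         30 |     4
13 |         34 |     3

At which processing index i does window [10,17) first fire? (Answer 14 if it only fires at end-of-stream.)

i=0 t=6 v=2: → [5,12),[0,7); WM=6
i=1 t=6 v=4: → [5,12),[0,7); WM=6
i=2 t=6 v=4: → [5,12),[0,7); WM=6
i=3 t=11 v=2: → [10,17),[5,12); WM=11; [0,7) fires=2
i=4 t=20 v=1: → [20,27),[15,22); WM=20; [5,12) fires=2 [10,17) fires=1
i=5 t=21 v=5: → [20,27),[15,22); WM=21
i=6 t=24 v=3: → [20,27); WM=24; [15,22) fires=2
i=7 t=24 v=5: → [20,27); WM=24
i=8 t=25 v=9: → [25,32),[20,27); WM=25
i=9 t=7 v=5: DROP (t<25-1); WM=25
i=10 t=31 v=6: → [30,37),[25,32); WM=31; [20,27) fires=4
i=11 t=28 v=2: DROP (t<31-1); WM=31
i=12 t=30 v=4: → [30,37),[25,32); WM=31
i=13 t=34 v=3: → [30,37); WM=34; [25,32) fires=3

4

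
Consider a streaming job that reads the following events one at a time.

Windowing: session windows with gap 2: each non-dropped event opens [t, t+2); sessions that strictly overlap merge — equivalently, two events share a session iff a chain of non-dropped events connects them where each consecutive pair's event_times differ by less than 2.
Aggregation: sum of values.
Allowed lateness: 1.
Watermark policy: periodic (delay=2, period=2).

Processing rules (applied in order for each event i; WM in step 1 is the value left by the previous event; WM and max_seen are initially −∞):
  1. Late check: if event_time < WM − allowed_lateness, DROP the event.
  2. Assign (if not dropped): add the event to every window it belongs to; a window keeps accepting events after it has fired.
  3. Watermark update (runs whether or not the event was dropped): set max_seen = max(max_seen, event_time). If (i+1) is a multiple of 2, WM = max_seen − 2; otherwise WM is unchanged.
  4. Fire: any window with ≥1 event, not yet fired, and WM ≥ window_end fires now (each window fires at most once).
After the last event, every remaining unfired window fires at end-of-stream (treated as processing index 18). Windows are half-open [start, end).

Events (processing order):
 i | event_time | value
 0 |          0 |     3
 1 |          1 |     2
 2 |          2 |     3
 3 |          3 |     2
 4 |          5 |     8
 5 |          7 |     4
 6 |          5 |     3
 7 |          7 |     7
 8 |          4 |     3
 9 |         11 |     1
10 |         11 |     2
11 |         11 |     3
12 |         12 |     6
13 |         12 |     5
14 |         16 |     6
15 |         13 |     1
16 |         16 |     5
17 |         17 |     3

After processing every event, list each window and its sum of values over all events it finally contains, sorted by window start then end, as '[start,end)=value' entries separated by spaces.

[0,7)=24 [7,9)=11 [11,15)=18 [16,19)=14

i=0 t=0 v=3: → [0,2); WM=−∞
i=1 t=1 v=2: → [0,3); WM=-1
i=2 t=2 v=3: → [0,4); WM=-1
i=3 t=3 v=2: → [0,5); WM=1
i=4 t=5 v=8: → [5,7); WM=1
i=5 t=7 v=4: → [7,9); WM=5
i=6 t=5 v=3: → [5,7); WM=5
i=7 t=7 v=7: → [7,9); WM=5
i=8 t=4 v=3: → [0,7); WM=5
i=9 t=11 v=1: → [11,13); WM=9
i=10 t=11 v=2: → [11,13); WM=9
i=11 t=11 v=3: → [11,13); WM=9
i=12 t=12 v=6: → [11,14); WM=9
i=13 t=12 v=5: → [11,14); WM=10
i=14 t=16 v=6: → [16,18); WM=10
i=15 t=13 v=1: → [11,15); WM=14
i=16 t=16 v=5: → [16,18); WM=14
i=17 t=17 v=3: → [16,19); WM=15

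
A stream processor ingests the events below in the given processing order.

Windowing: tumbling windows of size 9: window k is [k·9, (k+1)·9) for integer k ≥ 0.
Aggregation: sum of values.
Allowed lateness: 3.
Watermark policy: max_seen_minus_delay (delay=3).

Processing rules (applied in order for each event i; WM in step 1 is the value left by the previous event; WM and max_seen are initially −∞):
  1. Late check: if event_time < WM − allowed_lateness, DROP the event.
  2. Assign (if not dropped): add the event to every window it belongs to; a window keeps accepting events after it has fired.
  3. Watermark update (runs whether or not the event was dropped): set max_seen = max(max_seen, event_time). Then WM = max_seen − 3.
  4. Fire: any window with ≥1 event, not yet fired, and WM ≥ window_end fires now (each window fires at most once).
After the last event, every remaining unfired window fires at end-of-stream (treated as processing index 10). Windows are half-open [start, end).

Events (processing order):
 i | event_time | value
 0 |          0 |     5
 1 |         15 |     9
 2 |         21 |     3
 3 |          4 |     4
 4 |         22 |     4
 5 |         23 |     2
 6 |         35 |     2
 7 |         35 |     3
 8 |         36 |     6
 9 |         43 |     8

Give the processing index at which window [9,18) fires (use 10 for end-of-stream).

2

i=0 t=0 v=5: → [0,9); WM=-3
i=1 t=15 v=9: → [9,18); WM=12; [0,9) fires=5
i=2 t=21 v=3: → [18,27); WM=18; [9,18) fires=9
i=3 t=4 v=4: DROP (t<18-3); WM=18
i=4 t=22 v=4: → [18,27); WM=19
i=5 t=23 v=2: → [18,27); WM=20
i=6 t=35 v=2: → [27,36); WM=32; [18,27) fires=9
i=7 t=35 v=3: → [27,36); WM=32
i=8 t=36 v=6: → [36,45); WM=33
i=9 t=43 v=8: → [36,45); WM=40; [27,36) fires=5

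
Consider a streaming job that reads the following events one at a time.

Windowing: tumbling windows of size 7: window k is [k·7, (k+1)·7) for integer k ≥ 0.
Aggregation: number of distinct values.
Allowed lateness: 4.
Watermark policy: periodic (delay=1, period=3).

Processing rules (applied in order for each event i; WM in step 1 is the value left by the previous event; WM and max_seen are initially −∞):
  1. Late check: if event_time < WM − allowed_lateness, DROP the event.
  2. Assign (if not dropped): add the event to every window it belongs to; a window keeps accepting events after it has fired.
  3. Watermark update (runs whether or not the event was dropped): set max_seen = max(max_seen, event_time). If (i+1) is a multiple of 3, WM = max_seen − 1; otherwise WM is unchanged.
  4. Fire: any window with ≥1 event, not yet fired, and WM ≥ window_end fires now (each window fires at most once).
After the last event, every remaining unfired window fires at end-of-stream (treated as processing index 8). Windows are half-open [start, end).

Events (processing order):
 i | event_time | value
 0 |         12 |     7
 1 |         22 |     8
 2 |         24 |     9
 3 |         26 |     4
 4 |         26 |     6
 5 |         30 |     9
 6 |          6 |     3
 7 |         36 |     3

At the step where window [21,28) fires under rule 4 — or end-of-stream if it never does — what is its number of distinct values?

4

i=0 t=12 v=7: → [7,14); WM=−∞
i=1 t=22 v=8: → [21,28); WM=−∞
i=2 t=24 v=9: → [21,28); WM=23; [7,14) fires=1
i=3 t=26 v=4: → [21,28); WM=23
i=4 t=26 v=6: → [21,28); WM=23
i=5 t=30 v=9: → [28,35); WM=29; [21,28) fires=4
i=6 t=6 v=3: DROP (t<29-4); WM=29
i=7 t=36 v=3: → [35,42); WM=29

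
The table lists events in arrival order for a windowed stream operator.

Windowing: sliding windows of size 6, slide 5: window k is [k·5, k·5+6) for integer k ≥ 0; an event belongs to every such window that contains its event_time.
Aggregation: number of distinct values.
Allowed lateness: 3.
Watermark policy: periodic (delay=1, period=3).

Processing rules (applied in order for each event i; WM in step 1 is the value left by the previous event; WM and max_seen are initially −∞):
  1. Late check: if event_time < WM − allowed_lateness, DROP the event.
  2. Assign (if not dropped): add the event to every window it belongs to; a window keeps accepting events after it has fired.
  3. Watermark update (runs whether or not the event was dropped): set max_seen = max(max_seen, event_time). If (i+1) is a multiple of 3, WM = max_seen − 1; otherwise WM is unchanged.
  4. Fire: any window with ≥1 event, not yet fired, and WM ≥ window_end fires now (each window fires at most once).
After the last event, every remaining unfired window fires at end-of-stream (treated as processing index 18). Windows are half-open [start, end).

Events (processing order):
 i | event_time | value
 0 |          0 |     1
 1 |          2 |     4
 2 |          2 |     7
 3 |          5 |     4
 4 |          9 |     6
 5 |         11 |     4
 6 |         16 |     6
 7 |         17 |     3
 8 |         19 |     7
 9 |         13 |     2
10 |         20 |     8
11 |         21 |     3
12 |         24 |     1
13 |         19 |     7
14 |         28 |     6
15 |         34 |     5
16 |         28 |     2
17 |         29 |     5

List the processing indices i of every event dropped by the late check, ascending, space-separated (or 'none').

9

i=0 t=0 v=1: → [0,6); WM=−∞
i=1 t=2 v=4: → [0,6); WM=−∞
i=2 t=2 v=7: → [0,6); WM=1
i=3 t=5 v=4: → [5,11),[0,6); WM=1
i=4 t=9 v=6: → [5,11); WM=1
i=5 t=11 v=4: → [10,16); WM=10; [0,6) fires=3
i=6 t=16 v=6: → [15,21); WM=10
i=7 t=17 v=3: → [15,21); WM=10
i=8 t=19 v=7: → [15,21); WM=18; [5,11) fires=2 [10,16) fires=1
i=9 t=13 v=2: DROP (t<18-3); WM=18
i=10 t=20 v=8: → [20,26),[15,21); WM=18
i=11 t=21 v=3: → [20,26); WM=20
i=12 t=24 v=1: → [20,26); WM=20
i=13 t=19 v=7: → [15,21); WM=20
i=14 t=28 v=6: → [25,31); WM=27; [15,21) fires=4 [20,26) fires=3
i=15 t=34 v=5: → [30,36); WM=27
i=16 t=28 v=2: → [25,31); WM=27
i=17 t=29 v=5: → [25,31); WM=33; [25,31) fires=3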